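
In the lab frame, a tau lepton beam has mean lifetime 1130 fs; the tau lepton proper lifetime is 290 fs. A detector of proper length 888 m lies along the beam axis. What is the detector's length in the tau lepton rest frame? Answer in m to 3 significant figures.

L ≈ 228 m

Time dilation ⇒ γ = Δt/τ₀ = 1130/290 = 3.8966
Length contraction: L = L₀/γ = 888/3.8966 = 228 m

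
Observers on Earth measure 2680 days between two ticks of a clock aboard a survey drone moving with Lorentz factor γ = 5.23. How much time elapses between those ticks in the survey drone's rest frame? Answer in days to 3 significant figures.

γ = 5.23 (given)
Proper time: τ₀ = Δt/γ = 2680/5.23 = 512 days

τ₀ ≈ 512 days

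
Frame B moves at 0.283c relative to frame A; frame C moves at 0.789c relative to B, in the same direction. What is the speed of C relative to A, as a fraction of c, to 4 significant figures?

u ≈ 0.8763c

Compose boost 2: (0.789 + 0.283)/(1 + 0.789×0.283) = 1.072/1.22329 = 0.8763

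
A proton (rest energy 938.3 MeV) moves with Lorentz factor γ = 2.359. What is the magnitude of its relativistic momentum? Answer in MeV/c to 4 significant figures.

p ≈ 2005 MeV/c

β = √(1 − 1/γ²) = √(1 − 1/2.359²) = 0.905705
p = γβm₀c = 2.359 × 0.905705 × 938.3 MeV/c = 2005 MeV/c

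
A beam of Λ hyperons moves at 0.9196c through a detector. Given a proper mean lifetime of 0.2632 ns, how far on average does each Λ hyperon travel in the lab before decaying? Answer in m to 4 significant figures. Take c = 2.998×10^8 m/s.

γ = 1/√(1 − 0.9196²) = 2.54546
Dilated lifetime: Δt = γτ₀ = 2.54546 × 0.2632 ns = 0.669966 ns
d = vΔt = 0.9196c × 0.669966 ns = 2.75696×10^8 m/s × 6.69966×10^-10 s = 0.1847 m

d ≈ 0.1847 m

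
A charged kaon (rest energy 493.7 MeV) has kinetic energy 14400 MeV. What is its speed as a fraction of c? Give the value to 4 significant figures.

β ≈ 0.9995

γ = 1 + K/(m₀c²) = 1 + 14400/493.7 = 30.1675
β = √(1 − 1/γ²) = 0.9995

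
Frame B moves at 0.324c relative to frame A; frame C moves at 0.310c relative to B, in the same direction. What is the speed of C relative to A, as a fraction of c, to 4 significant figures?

u ≈ 0.5761c

Compose boost 2: (0.310 + 0.324)/(1 + 0.310×0.324) = 0.6340/1.10044 = 0.5761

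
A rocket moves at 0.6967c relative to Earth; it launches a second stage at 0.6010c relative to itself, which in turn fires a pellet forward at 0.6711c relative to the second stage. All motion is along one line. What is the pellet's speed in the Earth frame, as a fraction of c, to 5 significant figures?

u ≈ 0.98262c

Compose boost 2: (0.6010 + 0.6967)/(1 + 0.6010×0.6967) = 1.2977/1.418717 = 0.9146999
Compose boost 3: (0.6711 + 0.9146999)/(1 + 0.6711×0.9146999) = 1.585800/1.613855 = 0.98262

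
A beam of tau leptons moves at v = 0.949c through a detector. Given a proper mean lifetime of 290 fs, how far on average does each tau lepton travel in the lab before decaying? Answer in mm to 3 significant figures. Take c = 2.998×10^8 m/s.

d ≈ 0.262 mm

γ = 1/√(1 − 0.949²) = 3.1718
Dilated lifetime: Δt = γτ₀ = 3.1718 × 290 fs = 919.83 fs
d = vΔt = 0.949c × 919.83 fs = 2.8451×10^8 m/s × 9.1983×10^-13 s = 0.262 mm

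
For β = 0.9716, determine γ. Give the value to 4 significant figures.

γ ≈ 4.226

γ = 1/√(1 − β²) = 1/√(1 − 0.9716²) = 1/√(0.0559934) = 4.226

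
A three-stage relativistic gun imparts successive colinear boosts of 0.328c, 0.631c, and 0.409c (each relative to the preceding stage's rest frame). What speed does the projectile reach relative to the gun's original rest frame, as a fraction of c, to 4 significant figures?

Compose boost 2: (0.631 + 0.328)/(1 + 0.631×0.328) = 0.9590/1.20697 = 0.794553
Compose boost 3: (0.409 + 0.794553)/(1 + 0.409×0.794553) = 1.20355/1.32497 = 0.9084

u ≈ 0.9084c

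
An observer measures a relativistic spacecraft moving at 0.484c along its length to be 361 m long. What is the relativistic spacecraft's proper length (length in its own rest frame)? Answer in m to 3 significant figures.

γ = 1/√(1 − 0.484²) = 1.1428
L₀ = γL = 1.1428 × 361 = 413 m

L₀ ≈ 413 m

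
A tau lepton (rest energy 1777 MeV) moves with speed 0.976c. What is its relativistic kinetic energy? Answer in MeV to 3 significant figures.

K ≈ 6380 MeV

γ = 1/√(1 − 0.976²) = 4.5920
K = (γ − 1)m₀c² = (4.5920 − 1) × 1777 MeV = 3.5920 × 1777 MeV = 6380 MeV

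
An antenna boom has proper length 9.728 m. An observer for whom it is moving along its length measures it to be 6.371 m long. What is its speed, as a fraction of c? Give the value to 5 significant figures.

γ = L₀/L = 9.728/6.371 = 1.526919
β = √(1 − 1/γ²) = 0.75570

β ≈ 0.75570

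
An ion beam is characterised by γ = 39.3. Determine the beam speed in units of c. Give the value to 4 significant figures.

β ≈ 0.9997

β = √(1 − 1/γ²) = √(1 − 1/39.3²) = √(0.999353) = 0.9997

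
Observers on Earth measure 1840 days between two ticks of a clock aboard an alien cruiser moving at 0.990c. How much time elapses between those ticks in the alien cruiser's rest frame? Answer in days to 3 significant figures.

γ = 1/√(1 − 0.990²) = 7.0888
Proper time: τ₀ = Δt/γ = 1840/7.0888 = 260 days

τ₀ ≈ 260 days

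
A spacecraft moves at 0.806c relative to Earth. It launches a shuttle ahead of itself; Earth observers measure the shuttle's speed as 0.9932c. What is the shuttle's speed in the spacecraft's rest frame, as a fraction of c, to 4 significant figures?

Inverse velocity addition: u' = (u − v)/(1 − uv/c²)
= (0.9932 − 0.806)/(1 − 0.9932×0.806) = 0.1872/0.199481 = 0.9384

u' ≈ 0.9384c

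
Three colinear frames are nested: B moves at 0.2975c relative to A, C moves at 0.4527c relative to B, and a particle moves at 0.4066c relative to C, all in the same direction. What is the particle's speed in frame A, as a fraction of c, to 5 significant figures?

u ≈ 0.84153c

Compose boost 2: (0.4527 + 0.2975)/(1 + 0.4527×0.2975) = 0.75020/1.134678 = 0.6611566
Compose boost 3: (0.4066 + 0.6611566)/(1 + 0.4066×0.6611566) = 1.067757/1.268826 = 0.84153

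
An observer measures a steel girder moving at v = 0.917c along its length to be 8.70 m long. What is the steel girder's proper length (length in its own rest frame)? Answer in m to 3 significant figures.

γ = 1/√(1 − 0.917²) = 2.5070
L₀ = γL = 2.5070 × 8.70 = 21.8 m

L₀ ≈ 21.8 m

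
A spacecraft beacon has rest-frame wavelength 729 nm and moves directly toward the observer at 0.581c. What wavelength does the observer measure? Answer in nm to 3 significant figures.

λ_obs ≈ 375 nm

Relativistic Doppler: λ_obs = λ_src √((1−β)/(1+β))
= 729 × √(0.41900/1.5810) = 729 × 0.51480 = 375 nm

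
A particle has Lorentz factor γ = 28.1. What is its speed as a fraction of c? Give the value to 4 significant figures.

β = √(1 − 1/γ²) = √(1 − 1/28.1²) = √(0.998734) = 0.9994

β ≈ 0.9994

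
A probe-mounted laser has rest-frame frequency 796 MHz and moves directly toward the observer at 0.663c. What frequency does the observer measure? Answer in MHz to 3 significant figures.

Relativistic Doppler: f_obs = f_src √((1+β)/(1−β))
= 796 × √(1.6630/0.33700) = 796 × 2.2214 = 1770 MHz

f_obs ≈ 1770 MHz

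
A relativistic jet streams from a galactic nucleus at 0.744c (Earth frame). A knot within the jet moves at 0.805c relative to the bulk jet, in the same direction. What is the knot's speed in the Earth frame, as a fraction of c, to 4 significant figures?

u ≈ 0.9688c

Relativistic velocity addition: u = (u' + v)/(1 + u'v/c²)
= (0.805 + 0.744)/(1 + 0.805×0.744) = 1.549/1.59892 = 0.9688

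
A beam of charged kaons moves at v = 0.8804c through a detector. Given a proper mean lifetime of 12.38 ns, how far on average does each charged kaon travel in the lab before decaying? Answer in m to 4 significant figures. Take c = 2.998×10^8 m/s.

d ≈ 6.890 m

γ = 1/√(1 − 0.8804²) = 2.10867
Dilated lifetime: Δt = γτ₀ = 2.10867 × 12.38 ns = 26.1054 ns
d = vΔt = 0.8804c × 26.1054 ns = 2.63944×10^8 m/s × 2.61054×10^-8 s = 6.890 m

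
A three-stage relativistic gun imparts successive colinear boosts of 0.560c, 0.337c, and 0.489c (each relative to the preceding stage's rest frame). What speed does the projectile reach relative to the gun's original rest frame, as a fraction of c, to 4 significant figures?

Compose boost 2: (0.337 + 0.560)/(1 + 0.337×0.560) = 0.8970/1.18872 = 0.754593
Compose boost 3: (0.489 + 0.754593)/(1 + 0.489×0.754593) = 1.24359/1.36900 = 0.9084

u ≈ 0.9084c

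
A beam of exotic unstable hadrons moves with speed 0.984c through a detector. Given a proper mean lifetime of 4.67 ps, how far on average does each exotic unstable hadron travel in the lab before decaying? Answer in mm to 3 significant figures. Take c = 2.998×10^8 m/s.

d ≈ 7.73 mm

γ = 1/√(1 − 0.984²) = 5.6127
Dilated lifetime: Δt = γτ₀ = 5.6127 × 4.67 ps = 26.211 ps
d = vΔt = 0.984c × 26.211 ps = 2.9500×10^8 m/s × 2.6211×10^-11 s = 7.73 mm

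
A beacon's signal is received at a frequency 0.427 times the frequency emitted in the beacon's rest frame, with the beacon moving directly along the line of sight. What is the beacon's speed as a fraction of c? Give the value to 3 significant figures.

f_obs/f_src = √((1−β)/(1+β)) = 0.427  ⇒  (1−β)/(1+β) = 0.18233
β = |1 − D²|/(1 + D²) = |1 − 0.18233|/(1 + 0.18233) = 0.692

β ≈ 0.692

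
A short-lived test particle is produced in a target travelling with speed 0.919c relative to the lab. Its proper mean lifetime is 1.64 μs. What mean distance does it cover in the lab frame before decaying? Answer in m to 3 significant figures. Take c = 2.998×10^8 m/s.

d ≈ 1150 m

γ = 1/√(1 − 0.919²) = 2.5364
Dilated lifetime: Δt = γτ₀ = 2.5364 × 1.64 μs = 4.1597 μs
d = vΔt = 0.919c × 4.1597 μs = 2.7552×10^8 m/s × 4.1597×10^-6 s = 1150 m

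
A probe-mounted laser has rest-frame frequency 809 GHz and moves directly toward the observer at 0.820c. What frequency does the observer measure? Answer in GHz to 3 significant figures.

Relativistic Doppler: f_obs = f_src √((1+β)/(1−β))
= 809 × √(1.8200/0.18000) = 809 × 3.1798 = 2570 GHz

f_obs ≈ 2570 GHz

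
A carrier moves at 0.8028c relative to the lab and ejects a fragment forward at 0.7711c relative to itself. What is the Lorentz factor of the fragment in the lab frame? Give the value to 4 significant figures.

u_lab = (0.7711 + 0.8028)/(1 + 0.7711×0.8028) = 1.5739/1.619039 = 0.9721198
γ = 1/√(1 − 0.9721198²) = 4.265

γ ≈ 4.265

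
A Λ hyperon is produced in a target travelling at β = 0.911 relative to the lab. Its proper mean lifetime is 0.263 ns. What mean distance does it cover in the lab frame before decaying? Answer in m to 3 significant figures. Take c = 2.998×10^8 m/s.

γ = 1/√(1 − 0.911²) = 2.4248
Dilated lifetime: Δt = γτ₀ = 2.4248 × 0.263 ns = 0.63772 ns
d = vΔt = 0.911c × 0.63772 ns = 2.7312×10^8 m/s × 6.3772×10^-10 s = 0.174 m

d ≈ 0.174 m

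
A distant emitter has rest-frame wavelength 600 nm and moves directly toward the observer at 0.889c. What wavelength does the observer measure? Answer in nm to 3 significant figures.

Relativistic Doppler: λ_obs = λ_src √((1−β)/(1+β))
= 600 × √(0.11100/1.8890) = 600 × 0.24241 = 145 nm

λ_obs ≈ 145 nm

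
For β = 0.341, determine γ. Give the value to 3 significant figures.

γ = 1/√(1 − β²) = 1/√(1 − 0.341²) = 1/√(0.88372) = 1.06

γ ≈ 1.06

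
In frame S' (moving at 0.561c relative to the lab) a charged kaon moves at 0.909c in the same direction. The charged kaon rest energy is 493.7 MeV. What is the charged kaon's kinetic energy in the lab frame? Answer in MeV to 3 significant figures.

K ≈ 1670 MeV

u_lab = (0.909 + 0.561)/(1 + 0.909×0.561) = 0.973543
γ = 1/√(1 − 0.973543²) = 4.3763
K = (γ − 1)m₀c² = (4.3763 − 1) × 493.7 = 3.3763 × 493.7 = 1670 MeV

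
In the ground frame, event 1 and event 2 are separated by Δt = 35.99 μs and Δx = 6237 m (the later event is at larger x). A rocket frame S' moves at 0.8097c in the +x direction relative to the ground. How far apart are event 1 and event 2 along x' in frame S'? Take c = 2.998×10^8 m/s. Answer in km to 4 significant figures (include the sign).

γ = 1/√(1 − 0.8097²) = 1.70403
Δx' = γ(Δx − vΔt) = 1.70403 × (6237 m − 0.8097×(2.998×10^8 m/s)×35.99×10^-6 s)
= 1.70403 × (-2499.50 m) = -4.259 km

Δx' ≈ -4.259 km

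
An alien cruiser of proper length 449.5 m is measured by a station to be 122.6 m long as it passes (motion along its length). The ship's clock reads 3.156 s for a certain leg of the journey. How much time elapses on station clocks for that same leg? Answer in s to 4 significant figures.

Δt ≈ 11.57 s

Length contraction ⇒ γ = L₀/L = 449.5/122.6 = 3.66639
Time dilation: Δt = γτ₀ = 3.66639 × 3.156 s = 11.57 s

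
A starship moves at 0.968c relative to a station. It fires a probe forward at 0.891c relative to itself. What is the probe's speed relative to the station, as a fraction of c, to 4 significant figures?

u ≈ 0.9981c

Relativistic velocity addition: u = (u' + v)/(1 + u'v/c²)
= (0.891 + 0.968)/(1 + 0.891×0.968) = 1.859/1.86249 = 0.9981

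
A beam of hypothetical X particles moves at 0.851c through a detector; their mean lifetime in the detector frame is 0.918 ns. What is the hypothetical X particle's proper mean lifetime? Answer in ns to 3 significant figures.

τ₀ ≈ 0.482 ns

γ = 1/√(1 − 0.851²) = 1.9042
Proper time: τ₀ = Δt/γ = 0.918/1.9042 = 0.482 ns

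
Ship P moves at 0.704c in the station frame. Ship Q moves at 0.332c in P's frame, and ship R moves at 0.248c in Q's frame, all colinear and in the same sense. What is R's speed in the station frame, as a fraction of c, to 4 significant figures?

Compose boost 2: (0.332 + 0.704)/(1 + 0.332×0.704) = 1.036/1.23373 = 0.839731
Compose boost 3: (0.248 + 0.839731)/(1 + 0.248×0.839731) = 1.08773/1.20825 = 0.9003

u ≈ 0.9003c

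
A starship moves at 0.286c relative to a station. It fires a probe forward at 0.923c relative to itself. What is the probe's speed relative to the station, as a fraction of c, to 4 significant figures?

Relativistic velocity addition: u = (u' + v)/(1 + u'v/c²)
= (0.923 + 0.286)/(1 + 0.923×0.286) = 1.209/1.26398 = 0.9565

u ≈ 0.9565c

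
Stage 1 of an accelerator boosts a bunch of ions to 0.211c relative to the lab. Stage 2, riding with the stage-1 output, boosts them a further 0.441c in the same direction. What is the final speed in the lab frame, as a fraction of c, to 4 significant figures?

u ≈ 0.5965c

Compose boost 2: (0.441 + 0.211)/(1 + 0.441×0.211) = 0.6520/1.09305 = 0.5965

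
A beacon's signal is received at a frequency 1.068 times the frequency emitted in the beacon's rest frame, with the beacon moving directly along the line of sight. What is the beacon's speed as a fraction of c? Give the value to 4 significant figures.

f_obs/f_src = √((1+β)/(1−β)) = 1.068  ⇒  (1+β)/(1−β) = 1.14062
β = |1 − D²|/(1 + D²) = |1 − 1.14062|/(1 + 1.14062) = 0.06569

β ≈ 0.06569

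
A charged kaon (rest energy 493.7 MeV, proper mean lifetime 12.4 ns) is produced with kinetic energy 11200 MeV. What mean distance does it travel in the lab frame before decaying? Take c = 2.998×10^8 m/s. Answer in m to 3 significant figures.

d ≈ 88.0 m

γ = 1 + K/(m₀c²) = 1 + 11200/493.7 = 23.686
β = √(1 − 1/γ²) = 0.99911
Dilated lifetime: γτ₀ = 23.686 × 12.4 ns = 293.70 ns
d = βc·γτ₀ = 0.99911 × (2.998×10^8 m/s) × 2.9370×10^-7 s = 88.0 m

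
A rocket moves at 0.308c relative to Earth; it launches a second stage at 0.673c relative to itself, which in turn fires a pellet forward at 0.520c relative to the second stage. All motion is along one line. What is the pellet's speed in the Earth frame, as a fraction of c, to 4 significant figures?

Compose boost 2: (0.673 + 0.308)/(1 + 0.673×0.308) = 0.9810/1.20728 = 0.812568
Compose boost 3: (0.520 + 0.812568)/(1 + 0.520×0.812568) = 1.33257/1.42254 = 0.9368

u ≈ 0.9368c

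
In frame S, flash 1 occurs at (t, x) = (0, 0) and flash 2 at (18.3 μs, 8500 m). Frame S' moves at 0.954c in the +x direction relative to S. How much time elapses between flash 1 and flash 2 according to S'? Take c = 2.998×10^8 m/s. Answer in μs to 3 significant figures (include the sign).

γ = 1/√(1 − 0.954²) = 3.3355
Δt' = γ(Δt − vΔx/c²) = 3.3355 × (18.3 μs − 0.954×8500 m / (2.998×10^8 m/s))
= 3.3355 × (-8.7480 μs) = -29.2 μs

Δt' ≈ -29.2 μs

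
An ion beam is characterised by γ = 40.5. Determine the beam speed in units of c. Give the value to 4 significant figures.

β ≈ 0.9997

β = √(1 − 1/γ²) = √(1 − 1/40.5²) = √(0.999390) = 0.9997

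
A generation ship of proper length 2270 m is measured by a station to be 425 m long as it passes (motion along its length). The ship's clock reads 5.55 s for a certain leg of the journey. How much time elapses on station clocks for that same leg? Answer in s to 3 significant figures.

Δt ≈ 29.6 s

Length contraction ⇒ γ = L₀/L = 2270/425 = 5.3412
Time dilation: Δt = γτ₀ = 5.3412 × 5.55 s = 29.6 s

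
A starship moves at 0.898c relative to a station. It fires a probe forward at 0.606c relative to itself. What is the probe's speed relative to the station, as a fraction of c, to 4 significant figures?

Relativistic velocity addition: u = (u' + v)/(1 + u'v/c²)
= (0.606 + 0.898)/(1 + 0.606×0.898) = 1.504/1.54419 = 0.9740

u ≈ 0.9740c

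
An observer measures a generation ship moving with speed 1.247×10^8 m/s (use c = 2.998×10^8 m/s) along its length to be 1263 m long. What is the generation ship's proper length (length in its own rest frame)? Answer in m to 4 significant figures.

L₀ ≈ 1389 m

β = v/c = 1.247×10^8 / 2.998×10^8 = 0.415944
γ = 1/√(1 − 0.415944²) = 1.09964
L₀ = γL = 1.09964 × 1263 = 1389 m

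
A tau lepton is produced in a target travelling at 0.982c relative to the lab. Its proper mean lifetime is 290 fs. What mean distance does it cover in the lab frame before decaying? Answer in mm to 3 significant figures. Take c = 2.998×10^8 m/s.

γ = 1/√(1 − 0.982²) = 5.2943
Dilated lifetime: Δt = γτ₀ = 5.2943 × 290 fs = 1535.4 fs
d = vΔt = 0.982c × 1535.4 fs = 2.9440×10^8 m/s × 1.5354×10^-12 s = 0.452 mm

d ≈ 0.452 mm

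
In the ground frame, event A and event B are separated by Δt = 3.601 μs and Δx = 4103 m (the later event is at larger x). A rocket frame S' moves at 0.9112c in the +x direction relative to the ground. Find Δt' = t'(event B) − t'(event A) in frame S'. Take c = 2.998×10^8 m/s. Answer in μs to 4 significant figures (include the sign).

Δt' ≈ -21.53 μs

γ = 1/√(1 − 0.9112²) = 2.42739
Δt' = γ(Δt − vΔx/c²) = 2.42739 × (3.601 μs − 0.9112×4103 m / (2.998×10^8 m/s))
= 2.42739 × (-8.86949 μs) = -21.53 μs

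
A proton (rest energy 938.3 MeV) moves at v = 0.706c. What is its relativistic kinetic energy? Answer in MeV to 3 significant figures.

K ≈ 387 MeV

γ = 1/√(1 − 0.706²) = 1.4120
K = (γ − 1)m₀c² = (1.4120 − 1) × 938.3 MeV = 0.41201 × 938.3 MeV = 387 MeV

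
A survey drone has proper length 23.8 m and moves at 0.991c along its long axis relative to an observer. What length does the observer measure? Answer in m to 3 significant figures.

γ = 1/√(1 − 0.991²) = 7.4704
Length contraction: L = L₀/γ = 23.8/7.4704 = 3.19 m

L ≈ 3.19 m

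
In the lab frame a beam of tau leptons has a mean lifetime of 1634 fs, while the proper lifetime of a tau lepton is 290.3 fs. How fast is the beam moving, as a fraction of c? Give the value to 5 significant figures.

γ = Δt/τ₀ = 1634/290.3 = 5.628660
β = √(1 − 1/γ²) = √(1 − 1/5.628660²) = 0.98409

β ≈ 0.98409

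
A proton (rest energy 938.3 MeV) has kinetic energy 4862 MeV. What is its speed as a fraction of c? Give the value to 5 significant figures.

γ = 1 + K/(m₀c²) = 1 + 4862/938.3 = 6.181712
β = √(1 − 1/γ²) = 0.98683

β ≈ 0.98683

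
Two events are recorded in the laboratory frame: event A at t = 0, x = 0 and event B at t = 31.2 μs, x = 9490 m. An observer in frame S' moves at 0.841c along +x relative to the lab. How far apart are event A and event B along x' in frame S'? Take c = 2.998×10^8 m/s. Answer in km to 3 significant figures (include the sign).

γ = 1/√(1 − 0.841²) = 1.8483
Δx' = γ(Δx − vΔt) = 1.8483 × (9490 m − 0.841×(2.998×10^8 m/s)×31.2×10^-6 s)
= 1.8483 × (1623.5 m) = 3.00 km

Δx' ≈ 3.00 km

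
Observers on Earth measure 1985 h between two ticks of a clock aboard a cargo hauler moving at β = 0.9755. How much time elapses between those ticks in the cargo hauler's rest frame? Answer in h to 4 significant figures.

γ = 1/√(1 − 0.9755²) = 4.54547
Proper time: τ₀ = Δt/γ = 1985/4.54547 = 436.7 h

τ₀ ≈ 436.7 h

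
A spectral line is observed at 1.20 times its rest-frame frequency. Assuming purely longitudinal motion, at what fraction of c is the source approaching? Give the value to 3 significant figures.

β ≈ 0.180

f_obs/f_src = √((1+β)/(1−β)) = 1.20  ⇒  (1+β)/(1−β) = 1.4400
β = |1 − D²|/(1 + D²) = |1 − 1.4400|/(1 + 1.4400) = 0.180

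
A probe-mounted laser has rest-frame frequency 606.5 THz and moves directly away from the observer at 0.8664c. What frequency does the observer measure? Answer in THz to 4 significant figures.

f_obs ≈ 162.3 THz

Relativistic Doppler: f_obs = f_src √((1−β)/(1+β))
= 606.5 × √(0.133600/1.86640) = 606.5 × 0.267547 = 162.3 THz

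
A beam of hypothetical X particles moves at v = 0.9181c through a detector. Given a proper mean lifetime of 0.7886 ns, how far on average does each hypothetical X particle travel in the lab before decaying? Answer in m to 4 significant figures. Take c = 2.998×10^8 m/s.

γ = 1/√(1 − 0.9181²) = 2.52303
Dilated lifetime: Δt = γτ₀ = 2.52303 × 0.7886 ns = 1.98966 ns
d = vΔt = 0.9181c × 1.98966 ns = 2.75246×10^8 m/s × 1.98966×10^-9 s = 0.5476 m

d ≈ 0.5476 m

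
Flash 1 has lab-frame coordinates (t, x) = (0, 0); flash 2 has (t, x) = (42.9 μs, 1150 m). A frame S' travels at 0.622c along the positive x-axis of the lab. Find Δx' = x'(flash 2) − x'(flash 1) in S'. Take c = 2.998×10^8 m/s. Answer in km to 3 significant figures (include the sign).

Δx' ≈ -8.75 km

γ = 1/√(1 − 0.622²) = 1.2771
Δx' = γ(Δx − vΔt) = 1.2771 × (1150 m − 0.622×(2.998×10^8 m/s)×42.9×10^-6 s)
= 1.2771 × (-6849.8 m) = -8.75 km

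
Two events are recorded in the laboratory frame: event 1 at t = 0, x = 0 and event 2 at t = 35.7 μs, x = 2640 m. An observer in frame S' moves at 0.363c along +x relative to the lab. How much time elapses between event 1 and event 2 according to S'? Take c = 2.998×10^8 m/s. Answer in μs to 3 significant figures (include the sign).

γ = 1/√(1 − 0.363²) = 1.0732
Δt' = γ(Δt − vΔx/c²) = 1.0732 × (35.7 μs − 0.363×2640 m / (2.998×10^8 m/s))
= 1.0732 × (32.503 μs) = 34.9 μs

Δt' ≈ 34.9 μs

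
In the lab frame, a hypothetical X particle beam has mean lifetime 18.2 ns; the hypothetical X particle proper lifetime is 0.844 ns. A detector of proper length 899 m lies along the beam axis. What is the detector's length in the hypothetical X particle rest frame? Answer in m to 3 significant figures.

L ≈ 41.7 m

Time dilation ⇒ γ = Δt/τ₀ = 18.2/0.844 = 21.564
Length contraction: L = L₀/γ = 899/21.564 = 41.7 m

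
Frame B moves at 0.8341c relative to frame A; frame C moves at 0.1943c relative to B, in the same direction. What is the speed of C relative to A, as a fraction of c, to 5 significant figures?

Compose boost 2: (0.1943 + 0.8341)/(1 + 0.1943×0.8341) = 1.0284/1.162066 = 0.88498

u ≈ 0.88498c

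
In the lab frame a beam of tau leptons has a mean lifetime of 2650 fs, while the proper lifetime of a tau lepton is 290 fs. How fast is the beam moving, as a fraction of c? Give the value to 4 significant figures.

γ = Δt/τ₀ = 2650/290 = 9.13793
β = √(1 − 1/γ²) = √(1 − 1/9.13793²) = 0.9940

β ≈ 0.9940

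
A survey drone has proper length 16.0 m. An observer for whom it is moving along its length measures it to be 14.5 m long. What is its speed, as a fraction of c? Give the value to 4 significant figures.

β ≈ 0.4227

γ = L₀/L = 16.0/14.5 = 1.10345
β = √(1 − 1/γ²) = 0.4227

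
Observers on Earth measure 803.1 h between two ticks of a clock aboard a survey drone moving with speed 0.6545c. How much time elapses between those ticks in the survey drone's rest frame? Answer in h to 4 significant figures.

γ = 1/√(1 − 0.6545²) = 1.32264
Proper time: τ₀ = Δt/γ = 803.1/1.32264 = 607.2 h

τ₀ ≈ 607.2 h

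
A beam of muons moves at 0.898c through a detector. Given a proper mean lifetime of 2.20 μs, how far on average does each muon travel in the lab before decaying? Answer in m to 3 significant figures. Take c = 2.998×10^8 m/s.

γ = 1/√(1 − 0.898²) = 2.2728
Dilated lifetime: Δt = γτ₀ = 2.2728 × 2.20 μs = 5.0001 μs
d = vΔt = 0.898c × 5.0001 μs = 2.6922×10^8 m/s × 5.0001×10^-6 s = 1350 m

d ≈ 1350 m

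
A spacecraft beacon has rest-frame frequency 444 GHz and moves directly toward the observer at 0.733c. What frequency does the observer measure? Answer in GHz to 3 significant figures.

f_obs ≈ 1130 GHz

Relativistic Doppler: f_obs = f_src √((1+β)/(1−β))
= 444 × √(1.7330/0.26700) = 444 × 2.5477 = 1130 GHz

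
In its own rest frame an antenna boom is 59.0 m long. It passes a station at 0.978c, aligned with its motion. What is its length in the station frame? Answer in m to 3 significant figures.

γ = 1/√(1 − 0.978²) = 4.7938
Length contraction: L = L₀/γ = 59.0/4.7938 = 12.3 m

L ≈ 12.3 m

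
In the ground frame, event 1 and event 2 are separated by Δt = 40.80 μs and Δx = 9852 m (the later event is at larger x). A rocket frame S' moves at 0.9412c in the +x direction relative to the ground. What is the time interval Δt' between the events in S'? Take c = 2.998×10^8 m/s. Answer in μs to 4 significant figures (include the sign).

Δt' ≈ 29.22 μs

γ = 1/√(1 − 0.9412²) = 2.95989
Δt' = γ(Δt − vΔx/c²) = 2.95989 × (40.80 μs − 0.9412×9852 m / (2.998×10^8 m/s))
= 2.95989 × (9.87037 μs) = 29.22 μs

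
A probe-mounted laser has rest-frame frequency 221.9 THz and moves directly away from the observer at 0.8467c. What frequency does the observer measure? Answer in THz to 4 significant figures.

f_obs ≈ 63.93 THz

Relativistic Doppler: f_obs = f_src √((1−β)/(1+β))
= 221.9 × √(0.153300/1.84670) = 221.9 × 0.288120 = 63.93 THz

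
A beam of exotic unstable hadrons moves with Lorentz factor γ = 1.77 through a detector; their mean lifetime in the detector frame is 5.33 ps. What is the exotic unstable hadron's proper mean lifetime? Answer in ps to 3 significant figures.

τ₀ ≈ 3.01 ps

γ = 1.77 (given)
Proper time: τ₀ = Δt/γ = 5.33/1.77 = 3.01 ps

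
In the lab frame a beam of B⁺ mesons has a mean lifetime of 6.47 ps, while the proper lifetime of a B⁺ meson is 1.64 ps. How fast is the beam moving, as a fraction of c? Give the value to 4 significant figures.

β ≈ 0.9673

γ = Δt/τ₀ = 6.47/1.64 = 3.94512
β = √(1 − 1/γ²) = √(1 − 1/3.94512²) = 0.9673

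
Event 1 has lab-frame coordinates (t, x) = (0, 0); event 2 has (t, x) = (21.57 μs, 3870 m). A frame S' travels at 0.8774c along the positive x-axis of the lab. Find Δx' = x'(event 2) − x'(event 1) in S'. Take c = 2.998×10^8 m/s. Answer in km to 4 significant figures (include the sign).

γ = 1/√(1 − 0.8774²) = 2.08438
Δx' = γ(Δx − vΔt) = 2.08438 × (3870 m − 0.8774×(2.998×10^8 m/s)×21.57×10^-6 s)
= 2.08438 × (-1803.87 m) = -3.760 km

Δx' ≈ -3.760 km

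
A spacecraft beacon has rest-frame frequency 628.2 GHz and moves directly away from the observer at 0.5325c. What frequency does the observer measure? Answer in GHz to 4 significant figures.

Relativistic Doppler: f_obs = f_src √((1−β)/(1+β))
= 628.2 × √(0.467500/1.53250) = 628.2 × 0.552320 = 347.0 GHz

f_obs ≈ 347.0 GHz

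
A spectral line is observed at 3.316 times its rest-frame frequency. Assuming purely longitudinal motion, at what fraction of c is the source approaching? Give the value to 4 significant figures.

f_obs/f_src = √((1+β)/(1−β)) = 3.316  ⇒  (1+β)/(1−β) = 10.9959
β = |1 − D²|/(1 + D²) = |1 − 10.9959|/(1 + 10.9959) = 0.8333

β ≈ 0.8333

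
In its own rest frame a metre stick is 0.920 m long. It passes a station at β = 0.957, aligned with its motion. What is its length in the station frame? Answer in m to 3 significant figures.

γ = 1/√(1 − 0.957²) = 3.4472
Length contraction: L = L₀/γ = 0.920/3.4472 = 0.267 m

L ≈ 0.267 m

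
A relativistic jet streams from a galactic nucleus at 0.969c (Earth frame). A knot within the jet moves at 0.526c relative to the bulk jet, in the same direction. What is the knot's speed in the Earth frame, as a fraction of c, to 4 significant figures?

u ≈ 0.9903c

Relativistic velocity addition: u = (u' + v)/(1 + u'v/c²)
= (0.526 + 0.969)/(1 + 0.526×0.969) = 1.495/1.50969 = 0.9903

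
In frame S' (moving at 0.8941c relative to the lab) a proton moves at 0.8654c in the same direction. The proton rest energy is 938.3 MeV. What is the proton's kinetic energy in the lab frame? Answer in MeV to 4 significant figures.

K ≈ 6478 MeV

u_lab = (0.8654 + 0.8941)/(1 + 0.8654×0.8941) = 0.9919639
γ = 1/√(1 − 0.9919639²) = 7.90379
K = (γ − 1)m₀c² = (7.90379 − 1) × 938.3 = 6.90379 × 938.3 = 6478 MeV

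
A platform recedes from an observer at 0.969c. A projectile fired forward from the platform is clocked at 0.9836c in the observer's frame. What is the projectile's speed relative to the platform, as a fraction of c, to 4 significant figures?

Inverse velocity addition: u' = (u − v)/(1 − uv/c²)
= (0.9836 − 0.969)/(1 − 0.9836×0.969) = 0.01460/0.0468916 = 0.3114

u' ≈ 0.3114c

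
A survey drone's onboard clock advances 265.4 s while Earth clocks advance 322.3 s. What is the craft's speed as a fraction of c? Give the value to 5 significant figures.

β ≈ 0.56738

γ = Δt/τ₀ = 322.3/265.4 = 1.214393
β = √(1 − 1/γ²) = √(1 − 1/1.214393²) = 0.56738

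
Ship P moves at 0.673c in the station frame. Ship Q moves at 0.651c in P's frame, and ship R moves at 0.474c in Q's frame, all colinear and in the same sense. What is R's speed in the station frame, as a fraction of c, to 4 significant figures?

Compose boost 2: (0.651 + 0.673)/(1 + 0.651×0.673) = 1.324/1.43812 = 0.920644
Compose boost 3: (0.474 + 0.920644)/(1 + 0.474×0.920644) = 1.39464/1.43639 = 0.9709

u ≈ 0.9709c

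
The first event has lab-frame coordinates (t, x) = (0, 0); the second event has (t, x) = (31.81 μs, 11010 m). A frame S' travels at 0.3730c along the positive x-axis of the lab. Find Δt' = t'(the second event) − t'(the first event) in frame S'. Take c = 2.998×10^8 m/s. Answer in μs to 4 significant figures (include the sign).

Δt' ≈ 19.52 μs

γ = 1/√(1 − 0.3730²) = 1.07778
Δt' = γ(Δt − vΔx/c²) = 1.07778 × (31.81 μs − 0.3730×11010 m / (2.998×10^8 m/s))
= 1.07778 × (18.1118 μs) = 19.52 μs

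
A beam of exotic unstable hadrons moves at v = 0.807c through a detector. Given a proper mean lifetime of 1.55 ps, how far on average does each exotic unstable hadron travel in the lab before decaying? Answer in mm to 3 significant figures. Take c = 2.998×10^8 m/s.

d ≈ 0.635 mm

γ = 1/√(1 − 0.807²) = 1.6933
Dilated lifetime: Δt = γτ₀ = 1.6933 × 1.55 ps = 2.6247 ps
d = vΔt = 0.807c × 2.6247 ps = 2.4194×10^8 m/s × 2.6247×10^-12 s = 0.635 mm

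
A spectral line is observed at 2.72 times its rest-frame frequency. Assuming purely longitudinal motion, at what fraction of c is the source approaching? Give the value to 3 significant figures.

f_obs/f_src = √((1+β)/(1−β)) = 2.72  ⇒  (1+β)/(1−β) = 7.3984
β = |1 − D²|/(1 + D²) = |1 − 7.3984|/(1 + 7.3984) = 0.762

β ≈ 0.762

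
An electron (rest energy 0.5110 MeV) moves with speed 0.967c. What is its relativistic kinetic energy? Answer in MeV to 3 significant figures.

K ≈ 1.49 MeV

γ = 1/√(1 − 0.967²) = 3.9250
K = (γ − 1)m₀c² = (3.9250 − 1) × 0.5110 MeV = 2.9250 × 0.5110 MeV = 1.49 MeV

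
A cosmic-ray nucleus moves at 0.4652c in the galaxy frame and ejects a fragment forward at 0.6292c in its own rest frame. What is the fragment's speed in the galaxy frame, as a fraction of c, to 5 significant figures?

u ≈ 0.84660c

Compose boost 2: (0.6292 + 0.4652)/(1 + 0.6292×0.4652) = 1.0944/1.292704 = 0.84660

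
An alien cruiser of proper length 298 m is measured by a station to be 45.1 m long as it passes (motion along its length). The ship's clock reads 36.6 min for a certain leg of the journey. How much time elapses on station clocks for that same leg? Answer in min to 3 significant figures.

Length contraction ⇒ γ = L₀/L = 298/45.1 = 6.6075
Time dilation: Δt = γτ₀ = 6.6075 × 36.6 min = 242 min

Δt ≈ 242 min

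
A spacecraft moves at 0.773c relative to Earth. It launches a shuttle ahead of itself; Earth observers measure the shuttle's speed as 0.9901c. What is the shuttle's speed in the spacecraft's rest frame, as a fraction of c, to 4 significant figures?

u' ≈ 0.9252c

Inverse velocity addition: u' = (u − v)/(1 − uv/c²)
= (0.9901 − 0.773)/(1 − 0.9901×0.773) = 0.2171/0.234653 = 0.9252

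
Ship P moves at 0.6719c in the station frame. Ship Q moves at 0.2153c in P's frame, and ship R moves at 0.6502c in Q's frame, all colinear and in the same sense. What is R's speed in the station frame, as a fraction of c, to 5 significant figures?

u ≈ 0.94769c

Compose boost 2: (0.2153 + 0.6719)/(1 + 0.2153×0.6719) = 0.88720/1.144660 = 0.7750773
Compose boost 3: (0.6502 + 0.7750773)/(1 + 0.6502×0.7750773) = 1.425277/1.503955 = 0.94769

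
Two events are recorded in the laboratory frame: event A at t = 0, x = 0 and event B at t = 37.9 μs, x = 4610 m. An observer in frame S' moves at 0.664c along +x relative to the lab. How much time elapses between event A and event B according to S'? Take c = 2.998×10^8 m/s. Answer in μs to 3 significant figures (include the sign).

Δt' ≈ 37.0 μs

γ = 1/√(1 − 0.664²) = 1.3374
Δt' = γ(Δt − vΔx/c²) = 1.3374 × (37.9 μs − 0.664×4610 m / (2.998×10^8 m/s))
= 1.3374 × (27.690 μs) = 37.0 μs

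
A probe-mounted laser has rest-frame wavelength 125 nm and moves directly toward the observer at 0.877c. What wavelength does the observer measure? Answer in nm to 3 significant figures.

Relativistic Doppler: λ_obs = λ_src √((1−β)/(1+β))
= 125 × √(0.12300/1.8770) = 125 × 0.25599 = 32.0 nm

λ_obs ≈ 32.0 nm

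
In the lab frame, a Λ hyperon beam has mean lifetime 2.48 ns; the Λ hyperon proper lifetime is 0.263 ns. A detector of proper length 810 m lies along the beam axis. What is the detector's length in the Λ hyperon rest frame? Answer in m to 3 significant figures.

L ≈ 85.9 m

Time dilation ⇒ γ = Δt/τ₀ = 2.48/0.263 = 9.4297
Length contraction: L = L₀/γ = 810/9.4297 = 85.9 m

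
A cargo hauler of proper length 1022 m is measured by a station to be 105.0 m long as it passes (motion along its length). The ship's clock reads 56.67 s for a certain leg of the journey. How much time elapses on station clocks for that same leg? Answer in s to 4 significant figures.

Δt ≈ 551.6 s

Length contraction ⇒ γ = L₀/L = 1022/105.0 = 9.73333
Time dilation: Δt = γτ₀ = 9.73333 × 56.67 s = 551.6 s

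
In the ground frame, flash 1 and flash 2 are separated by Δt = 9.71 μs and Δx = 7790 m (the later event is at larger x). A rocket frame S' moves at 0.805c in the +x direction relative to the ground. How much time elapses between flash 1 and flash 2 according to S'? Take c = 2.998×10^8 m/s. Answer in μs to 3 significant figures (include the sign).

Δt' ≈ -18.9 μs

γ = 1/√(1 − 0.805²) = 1.6856
Δt' = γ(Δt − vΔx/c²) = 1.6856 × (9.71 μs − 0.805×7790 m / (2.998×10^8 m/s))
= 1.6856 × (-11.207 μs) = -18.9 μs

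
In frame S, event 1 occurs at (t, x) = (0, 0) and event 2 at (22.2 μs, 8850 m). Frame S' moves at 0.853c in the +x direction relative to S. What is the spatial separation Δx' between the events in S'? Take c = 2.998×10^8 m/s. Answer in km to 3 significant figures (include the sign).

γ = 1/√(1 − 0.853²) = 1.9160
Δx' = γ(Δx − vΔt) = 1.9160 × (8850 m − 0.853×(2.998×10^8 m/s)×22.2×10^-6 s)
= 1.9160 × (3172.8 m) = 6.08 km

Δx' ≈ 6.08 km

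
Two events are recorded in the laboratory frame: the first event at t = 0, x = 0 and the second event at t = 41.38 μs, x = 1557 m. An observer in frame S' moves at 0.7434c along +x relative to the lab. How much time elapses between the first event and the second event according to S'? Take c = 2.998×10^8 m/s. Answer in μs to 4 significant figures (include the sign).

Δt' ≈ 56.10 μs

γ = 1/√(1 − 0.7434²) = 1.49511
Δt' = γ(Δt − vΔx/c²) = 1.49511 × (41.38 μs − 0.7434×1557 m / (2.998×10^8 m/s))
= 1.49511 × (37.5192 μs) = 56.10 μs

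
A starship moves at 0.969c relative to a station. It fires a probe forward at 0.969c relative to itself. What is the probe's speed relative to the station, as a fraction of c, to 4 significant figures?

u ≈ 0.9995c

Relativistic velocity addition: u = (u' + v)/(1 + u'v/c²)
= (0.969 + 0.969)/(1 + 0.969×0.969) = 1.938/1.93896 = 0.9995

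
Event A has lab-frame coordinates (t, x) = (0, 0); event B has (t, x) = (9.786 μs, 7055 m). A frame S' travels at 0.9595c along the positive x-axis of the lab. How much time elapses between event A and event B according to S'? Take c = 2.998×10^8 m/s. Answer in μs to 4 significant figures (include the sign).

γ = 1/√(1 − 0.9595²) = 3.54977
Δt' = γ(Δt − vΔx/c²) = 3.54977 × (9.786 μs − 0.9595×7055 m / (2.998×10^8 m/s))
= 3.54977 × (-12.7933 μs) = -45.41 μs

Δt' ≈ -45.41 μs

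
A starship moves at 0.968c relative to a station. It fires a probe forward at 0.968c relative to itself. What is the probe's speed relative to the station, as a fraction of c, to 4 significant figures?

u ≈ 0.9995c

Relativistic velocity addition: u = (u' + v)/(1 + u'v/c²)
= (0.968 + 0.968)/(1 + 0.968×0.968) = 1.936/1.93702 = 0.9995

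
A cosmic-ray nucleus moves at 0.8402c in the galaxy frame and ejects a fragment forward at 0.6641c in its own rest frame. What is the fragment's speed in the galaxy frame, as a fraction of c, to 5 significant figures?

u ≈ 0.96555c

Compose boost 2: (0.6641 + 0.8402)/(1 + 0.6641×0.8402) = 1.5043/1.557977 = 0.96555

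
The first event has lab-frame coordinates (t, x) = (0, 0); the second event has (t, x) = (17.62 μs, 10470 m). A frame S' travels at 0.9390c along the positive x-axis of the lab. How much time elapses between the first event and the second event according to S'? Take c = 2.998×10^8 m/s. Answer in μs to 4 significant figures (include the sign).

Δt' ≈ -44.12 μs

γ = 1/√(1 − 0.9390²) = 2.90768
Δt' = γ(Δt − vΔx/c²) = 2.90768 × (17.62 μs − 0.9390×10470 m / (2.998×10^8 m/s))
= 2.90768 × (-15.1730 μs) = -44.12 μs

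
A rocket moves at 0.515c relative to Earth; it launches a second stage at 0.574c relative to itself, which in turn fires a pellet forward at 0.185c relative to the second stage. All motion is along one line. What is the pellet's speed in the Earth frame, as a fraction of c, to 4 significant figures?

u ≈ 0.8875c

Compose boost 2: (0.574 + 0.515)/(1 + 0.574×0.515) = 1.089/1.29561 = 0.840531
Compose boost 3: (0.185 + 0.840531)/(1 + 0.185×0.840531) = 1.02553/1.15550 = 0.8875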